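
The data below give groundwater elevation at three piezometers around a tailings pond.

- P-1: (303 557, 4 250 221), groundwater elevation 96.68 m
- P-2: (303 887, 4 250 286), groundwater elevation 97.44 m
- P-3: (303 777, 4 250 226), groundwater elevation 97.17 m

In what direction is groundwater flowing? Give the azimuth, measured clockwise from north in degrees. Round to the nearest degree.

259°

Three-point gradient (reference P-1): Δ to P-2 = (330, 65, +0.76), Δ to P-3 = (220, 5, +0.49).
∂h/∂x = +0.002217, ∂h/∂y = +0.0004348 (det = -12650).
Flow direction (−∇h) has components (-0.002217 E, -0.0004348 N).
Azimuth = atan2(E, N) = atan2(-0.002217, -0.0004348) = 258.9° ≈ 259°.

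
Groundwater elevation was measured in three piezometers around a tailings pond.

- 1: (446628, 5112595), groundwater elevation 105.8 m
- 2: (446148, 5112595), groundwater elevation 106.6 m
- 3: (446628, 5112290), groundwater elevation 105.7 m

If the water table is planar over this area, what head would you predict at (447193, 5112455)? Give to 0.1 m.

104.8 m

∂h/∂x = (106.6 − 105.8) / (446148 − 446628) = -0.001667
∂h/∂y = (105.7 − 105.8) / (5112290 − 5112595) = +0.0003279
h(447193, 5112455) = 105.8 + (-0.001667)·(565) + (+0.0003279)·(-140) = 105.8 -0.942 -0.046 = 104.812 m.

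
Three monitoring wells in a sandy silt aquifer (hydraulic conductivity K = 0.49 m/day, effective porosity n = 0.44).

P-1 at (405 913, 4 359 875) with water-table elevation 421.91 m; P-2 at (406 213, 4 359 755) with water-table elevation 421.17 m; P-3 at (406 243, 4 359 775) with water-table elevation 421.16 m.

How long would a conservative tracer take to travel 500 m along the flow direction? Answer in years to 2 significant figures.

470 years

Differences from P-1: to P-2 (Δx, Δy, Δh) = (300, -120, -0.74); to P-3 = (330, -100, -0.75).
Solve a·Δx + b·Δy = Δh: det = 300·(-100) − 330·(-120) = 9600.
∂h/∂x = [(-0.74)·(-100) − (-0.75)·(-120)] / 9600 = -0.001667
∂h/∂y = [300·(-0.75) − 330·(-0.74)] / 9600 = +0.002000
|∇h| = √(-0.001667² + 0.002000²) = 0.002604
Seepage velocity v = K·i/n = 0.49 × 0.002604 / 0.44 = 0.0029 m/day.
t = 500 / 0.0029 = 1.724e+05 days = 472 years.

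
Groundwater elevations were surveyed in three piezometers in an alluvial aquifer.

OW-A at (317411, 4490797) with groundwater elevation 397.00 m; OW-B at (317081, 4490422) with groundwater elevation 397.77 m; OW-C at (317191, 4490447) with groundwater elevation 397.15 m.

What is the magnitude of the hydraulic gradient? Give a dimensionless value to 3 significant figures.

0.00741

Taking OW-A as reference: OW-B−OW-A = (-330, -375, +0.77); OW-C−OW-A = (-220, -350, +0.15).
Determinant of the coordinate differences = (-330)·(-350) − (-220)·(-375) = 33000.
∂h/∂x = [(+0.77)·(-350) − (+0.15)·(-375)] / 33000 = -0.006462
∂h/∂y = [(-330)·(+0.15) − (-220)·(+0.77)] / 33000 = +0.003633
|∇h| = √(-0.006462² + 0.003633²) = 0.007413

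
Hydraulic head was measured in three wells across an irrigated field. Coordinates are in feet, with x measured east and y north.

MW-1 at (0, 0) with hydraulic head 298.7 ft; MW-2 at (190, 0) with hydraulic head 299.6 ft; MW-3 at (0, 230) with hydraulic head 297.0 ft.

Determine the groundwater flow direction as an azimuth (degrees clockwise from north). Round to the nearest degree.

327°

∂h/∂x = (299.6 − 298.7) / (190 − 0) = +0.004737
∂h/∂y = (297.0 − 298.7) / (230 − 0) = -0.007391
Flow direction (−∇h) has components (-0.004737 E, +0.007391 N).
Azimuth = atan2(E, N) = atan2(-0.004737, +0.007391) = 327.3° ≈ 327°.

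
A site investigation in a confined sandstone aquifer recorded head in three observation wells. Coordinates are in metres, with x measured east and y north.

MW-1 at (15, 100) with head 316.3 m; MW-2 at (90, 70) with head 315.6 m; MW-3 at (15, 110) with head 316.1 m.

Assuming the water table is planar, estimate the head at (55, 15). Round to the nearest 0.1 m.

Taking MW-1 as reference: MW-2−MW-1 = (75, -30, -0.7); MW-3−MW-1 = (0, 10, -0.2).
Determinant of the coordinate differences = 75·10 − 0·(-30) = 750.
∂h/∂x = [(-0.7)·10 − (-0.2)·(-30)] / 750 = -0.01733
∂h/∂y = [75·(-0.2) − 0·(-0.7)] / 750 = -0.02000
h(55, 15) = 316.3 + (-0.01733)·(40) + (-0.02000)·(-85) = 316.3 -0.693 +1.700 = 317.307 m.

317.3 m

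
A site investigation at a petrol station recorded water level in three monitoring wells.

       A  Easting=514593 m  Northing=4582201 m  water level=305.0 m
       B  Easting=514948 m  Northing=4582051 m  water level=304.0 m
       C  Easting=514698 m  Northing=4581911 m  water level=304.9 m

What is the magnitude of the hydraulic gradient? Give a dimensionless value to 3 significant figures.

0.00325

With h = a·x + b·y + c and A as origin, the differences give:
  355·a + (-150)·b = -1.0
  105·a + (-290)·b = -0.1
Eliminate b (×(-290) and ×(-150), subtract): -87200·a = 275.00 → a = ∂h/∂x = -0.003154
Back-substitute: b = ∂h/∂y = -0.0007970.
|∇h| = √(-0.003154² + -0.0007970²) = 0.003253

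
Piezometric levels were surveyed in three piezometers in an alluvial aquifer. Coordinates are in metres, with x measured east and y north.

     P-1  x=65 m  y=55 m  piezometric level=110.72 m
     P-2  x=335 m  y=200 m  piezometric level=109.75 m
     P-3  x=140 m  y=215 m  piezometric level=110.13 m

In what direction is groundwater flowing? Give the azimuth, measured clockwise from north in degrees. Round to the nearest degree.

Three-point gradient (reference P-1): Δ to P-2 = (270, 145, -0.97), Δ to P-3 = (75, 160, -0.59).
∂h/∂x = -0.002155, ∂h/∂y = -0.002677 (det = 32325).
Flow direction (−∇h) has components (+0.002155 E, +0.002677 N).
Azimuth = atan2(E, N) = atan2(+0.002155, +0.002677) = 38.8° ≈ 039°.

039°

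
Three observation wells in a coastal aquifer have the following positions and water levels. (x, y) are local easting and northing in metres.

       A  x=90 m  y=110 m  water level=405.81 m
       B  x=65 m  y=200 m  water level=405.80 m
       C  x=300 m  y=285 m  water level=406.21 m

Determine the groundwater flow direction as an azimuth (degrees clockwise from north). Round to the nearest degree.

Taking A as reference: B−A = (-25, 90, -0.01); C−A = (210, 175, +0.40).
Solve a·Δx + b·Δy = Δh: det = (-25)·175 − 210·90 = -23275.
∂h/∂x = [(-0.01)·175 − (+0.40)·90] / -23275 = +0.001622
∂h/∂y = [(-25)·(+0.40) − 210·(-0.01)] / -23275 = +0.0003394
Flow direction (−∇h) has components (-0.001622 E, -0.0003394 N).
Azimuth = atan2(E, N) = atan2(-0.001622, -0.0003394) = 258.2° ≈ 258°.

258°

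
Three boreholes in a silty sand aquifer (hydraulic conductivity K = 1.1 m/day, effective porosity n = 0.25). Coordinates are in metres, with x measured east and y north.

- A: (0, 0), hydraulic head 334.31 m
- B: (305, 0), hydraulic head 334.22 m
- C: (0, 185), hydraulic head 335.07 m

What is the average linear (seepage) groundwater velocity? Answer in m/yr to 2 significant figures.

6.6 m/yr

∂h/∂x = (334.22 − 334.31) / (305 − 0) = -0.0002951
∂h/∂y = (335.07 − 334.31) / (185 − 0) = +0.004108
|∇h| = √(-0.0002951² + 0.004108²) = 0.004119
Seepage velocity v = K·i/n = 1.1 × 0.004119 / 0.25 = 0.01812 m/day = 6.618 m/yr.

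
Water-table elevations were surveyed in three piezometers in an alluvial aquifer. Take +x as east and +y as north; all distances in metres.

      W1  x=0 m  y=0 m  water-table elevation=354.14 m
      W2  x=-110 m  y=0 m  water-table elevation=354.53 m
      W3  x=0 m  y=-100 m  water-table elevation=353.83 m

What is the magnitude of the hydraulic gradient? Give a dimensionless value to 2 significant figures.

∂h/∂x = (354.53 − 354.14) / (-110 − 0) = -0.003545
∂h/∂y = (353.83 − 354.14) / (-100 − 0) = +0.003100
|∇h| = √(-0.003545² + 0.003100²) = 0.004709

0.0047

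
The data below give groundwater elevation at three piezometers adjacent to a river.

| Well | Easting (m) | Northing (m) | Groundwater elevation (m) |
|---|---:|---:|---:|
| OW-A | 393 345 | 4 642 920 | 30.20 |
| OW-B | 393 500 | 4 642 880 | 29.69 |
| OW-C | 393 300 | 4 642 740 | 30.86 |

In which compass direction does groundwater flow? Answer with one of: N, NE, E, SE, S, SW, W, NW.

NE

Three-point gradient (reference OW-A): Δ to OW-B = (155, -40, -0.51), Δ to OW-C = (-45, -180, +0.66).
∂h/∂x = -0.003980, ∂h/∂y = -0.002672 (det = -29700).
Flow = −∇h = (+0.003980 east, +0.002672 north), which points northeast.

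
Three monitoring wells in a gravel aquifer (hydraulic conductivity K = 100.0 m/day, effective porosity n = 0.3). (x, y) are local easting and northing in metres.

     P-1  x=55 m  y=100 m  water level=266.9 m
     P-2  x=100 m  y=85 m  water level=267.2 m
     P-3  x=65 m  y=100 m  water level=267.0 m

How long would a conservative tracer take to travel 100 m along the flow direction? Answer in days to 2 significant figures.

Differences from P-1: to P-2 (Δx, Δy, Δh) = (45, -15, +0.3); to P-3 = (10, 0, +0.1).
Solve a·Δx + b·Δy = Δh: det = 45·0 − 10·(-15) = 150.
∂h/∂x = [(+0.3)·0 − (+0.1)·(-15)] / 150 = +0.01000
∂h/∂y = [45·(+0.1) − 10·(+0.3)] / 150 = +0.01000
|∇h| = √(0.01000² + 0.01000²) = 0.01414
Seepage velocity v = K·i/n = 100.0 × 0.01414 / 0.3 = 4.713 m/day.
t = 100 / 4.713 = 21.22 days.

21 days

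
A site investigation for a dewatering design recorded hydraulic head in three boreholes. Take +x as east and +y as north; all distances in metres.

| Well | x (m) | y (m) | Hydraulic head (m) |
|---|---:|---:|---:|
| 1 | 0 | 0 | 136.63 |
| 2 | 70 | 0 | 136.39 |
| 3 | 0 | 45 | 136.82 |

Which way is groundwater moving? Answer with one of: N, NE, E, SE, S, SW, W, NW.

∂h/∂x = (136.39 − 136.63) / (70 − 0) = -0.003429
∂h/∂y = (136.82 − 136.63) / (45 − 0) = +0.004222
Flow = −∇h = (+0.003429 east, -0.004222 north), which points southeast.

SE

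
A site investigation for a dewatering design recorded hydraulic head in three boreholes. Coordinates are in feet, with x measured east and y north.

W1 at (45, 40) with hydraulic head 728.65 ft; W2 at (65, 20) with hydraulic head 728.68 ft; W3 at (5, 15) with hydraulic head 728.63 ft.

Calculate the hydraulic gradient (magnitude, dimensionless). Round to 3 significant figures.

Three-point gradient (reference W1): Δ to W2 = (20, -20, +0.03), Δ to W3 = (-40, -25, -0.02).
∂h/∂x = +0.0008846, ∂h/∂y = -0.0006154 (det = -1300).
|∇h| = √(0.0008846² + -0.0006154²) = 0.001078

0.00108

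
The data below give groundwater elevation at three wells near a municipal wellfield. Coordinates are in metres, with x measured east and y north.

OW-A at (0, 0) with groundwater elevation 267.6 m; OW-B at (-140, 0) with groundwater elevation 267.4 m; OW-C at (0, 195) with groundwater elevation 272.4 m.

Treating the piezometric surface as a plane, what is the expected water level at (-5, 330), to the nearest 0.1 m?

275.7 m

∂h/∂x = (267.4 − 267.6) / (-140 − 0) = +0.001429
∂h/∂y = (272.4 − 267.6) / (195 − 0) = +0.02462
h(-5, 330) = 267.6 + (+0.001429)·(-5) + (+0.02462)·(330) = 267.6 -0.007 +8.123 = 275.716 m.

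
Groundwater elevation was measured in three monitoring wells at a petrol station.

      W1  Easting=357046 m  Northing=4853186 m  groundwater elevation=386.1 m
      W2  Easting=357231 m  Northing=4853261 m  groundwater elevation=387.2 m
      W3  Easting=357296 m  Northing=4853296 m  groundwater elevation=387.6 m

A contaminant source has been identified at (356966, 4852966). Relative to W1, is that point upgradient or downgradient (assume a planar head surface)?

Differences from W1: to W2 (Δx, Δy, Δh) = (185, 75, +1.1); to W3 = (250, 110, +1.5).
Determinant of the coordinate differences = 185·110 − 250·75 = 1600.
∂h/∂x = [(+1.1)·110 − (+1.5)·75] / 1600 = +0.005312
∂h/∂y = [185·(+1.5) − 250·(+1.1)] / 1600 = +0.001563
Head at (356966, 4852966) = 386.1 + (+0.005312)·(-80) + (+0.001563)·(-220) = 385.33 m.
That is lower than the 386.1 m at W1, so the point is downgradient.

downgradient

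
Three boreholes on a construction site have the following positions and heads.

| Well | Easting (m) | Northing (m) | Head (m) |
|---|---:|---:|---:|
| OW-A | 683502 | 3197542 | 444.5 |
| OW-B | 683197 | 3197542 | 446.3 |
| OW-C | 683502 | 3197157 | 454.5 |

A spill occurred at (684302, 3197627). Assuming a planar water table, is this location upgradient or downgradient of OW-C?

downgradient

∂h/∂x = (446.3 − 444.5) / (683197 − 683502) = -0.005902
∂h/∂y = (454.5 − 444.5) / (3197157 − 3197542) = -0.02597
Head at (684302, 3197627) = 444.5 + (-0.005902)·(800) + (-0.02597)·(85) = 437.57 m.
That is lower than the 454.5 m at OW-C, so the point is downgradient.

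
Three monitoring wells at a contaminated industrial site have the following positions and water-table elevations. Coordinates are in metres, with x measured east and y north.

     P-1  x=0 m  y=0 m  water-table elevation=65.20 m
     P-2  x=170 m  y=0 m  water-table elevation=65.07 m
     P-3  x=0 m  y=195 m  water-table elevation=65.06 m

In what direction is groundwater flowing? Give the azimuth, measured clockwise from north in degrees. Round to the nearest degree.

∂h/∂x = (65.07 − 65.20) / (170 − 0) = -0.0007647
∂h/∂y = (65.06 − 65.20) / (195 − 0) = -0.0007179
Flow direction (−∇h) has components (+0.0007647 E, +0.0007179 N).
Azimuth = atan2(E, N) = atan2(+0.0007647, +0.0007179) = 46.8° ≈ 047°.

047°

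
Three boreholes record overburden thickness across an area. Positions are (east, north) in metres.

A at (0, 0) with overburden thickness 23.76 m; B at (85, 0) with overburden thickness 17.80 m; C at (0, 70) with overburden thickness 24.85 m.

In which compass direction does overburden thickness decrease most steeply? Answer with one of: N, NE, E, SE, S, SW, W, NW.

E

∂d/∂x = (17.80 − 23.76) / (85 − 0) = -0.07012
∂d/∂y = (24.85 − 23.76) / (70 − 0) = +0.01557
Steepest decrease is along −∇f = (+0.07012 E, -0.01557 N) → east.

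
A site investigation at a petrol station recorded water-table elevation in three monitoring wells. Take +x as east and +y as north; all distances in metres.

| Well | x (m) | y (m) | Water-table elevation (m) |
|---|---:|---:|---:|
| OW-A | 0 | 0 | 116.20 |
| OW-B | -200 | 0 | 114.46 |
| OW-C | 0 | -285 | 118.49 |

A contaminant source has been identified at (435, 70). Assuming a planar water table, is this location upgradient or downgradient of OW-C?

∂h/∂x = (114.46 − 116.20) / (-200 − 0) = +0.008700
∂h/∂y = (118.49 − 116.20) / (-285 − 0) = -0.008035
Head at (435, 70) = 116.20 + (+0.008700)·(435) + (-0.008035)·(70) = 119.42 m.
That is higher than the 118.49 m at OW-C, so the point is upgradient.

upgradient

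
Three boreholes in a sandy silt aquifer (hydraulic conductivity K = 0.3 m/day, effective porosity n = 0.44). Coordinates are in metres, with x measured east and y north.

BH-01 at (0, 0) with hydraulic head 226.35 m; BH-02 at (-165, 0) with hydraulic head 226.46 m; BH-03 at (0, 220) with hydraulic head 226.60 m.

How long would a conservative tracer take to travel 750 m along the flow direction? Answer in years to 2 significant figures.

∂h/∂x = (226.46 − 226.35) / (-165 − 0) = -0.0006667
∂h/∂y = (226.60 − 226.35) / (220 − 0) = +0.001136
|∇h| = √(-0.0006667² + 0.001136²) = 0.001317
Seepage velocity v = K·i/n = 0.3 × 0.001317 / 0.44 = 0.000898 m/day.
t = 750 / 0.000898 = 8.352e+05 days = 2.29e+03 years.

2300 years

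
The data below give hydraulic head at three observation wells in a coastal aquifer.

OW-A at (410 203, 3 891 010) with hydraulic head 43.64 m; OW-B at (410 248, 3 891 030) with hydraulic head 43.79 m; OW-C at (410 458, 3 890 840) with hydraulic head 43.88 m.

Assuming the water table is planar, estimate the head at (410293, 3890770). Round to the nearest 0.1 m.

Taking OW-A as reference: OW-B−OW-A = (45, 20, +0.15); OW-C−OW-A = (255, -170, +0.24).
Determinant of the coordinate differences = 45·(-170) − 255·20 = -12750.
∂h/∂x = [(+0.15)·(-170) − (+0.24)·20] / -12750 = +0.002376
∂h/∂y = [45·(+0.24) − 255·(+0.15)] / -12750 = +0.002153
h(410293, 3890770) = 43.64 + (+0.002376)·(90) + (+0.002153)·(-240) = 43.64 +0.214 -0.517 = 43.337 m.

43.3 m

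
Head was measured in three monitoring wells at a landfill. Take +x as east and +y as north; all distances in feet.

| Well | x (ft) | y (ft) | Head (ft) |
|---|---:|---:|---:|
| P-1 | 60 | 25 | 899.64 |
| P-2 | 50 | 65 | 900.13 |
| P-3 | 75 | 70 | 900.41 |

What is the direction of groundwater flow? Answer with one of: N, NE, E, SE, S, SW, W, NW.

Taking P-1 as reference: P-2−P-1 = (-10, 40, +0.49); P-3−P-1 = (15, 45, +0.77).
Solve a·Δx + b·Δy = Δh: det = (-10)·45 − 15·40 = -1050.
∂h/∂x = [(+0.49)·45 − (+0.77)·40] / -1050 = +0.008333
∂h/∂y = [(-10)·(+0.77) − 15·(+0.49)] / -1050 = +0.01433
Flow = −∇h = (-0.008333 east, -0.01433 north), which points southwest.

SW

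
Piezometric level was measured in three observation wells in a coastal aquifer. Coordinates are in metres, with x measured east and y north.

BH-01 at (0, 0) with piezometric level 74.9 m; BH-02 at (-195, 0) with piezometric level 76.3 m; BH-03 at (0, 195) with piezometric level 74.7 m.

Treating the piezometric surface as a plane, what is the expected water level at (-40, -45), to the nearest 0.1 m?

75.2 m

∂h/∂x = (76.3 − 74.9) / (-195 − 0) = -0.007179
∂h/∂y = (74.7 − 74.9) / (195 − 0) = -0.001026
h(-40, -45) = 74.9 + (-0.007179)·(-40) + (-0.001026)·(-45) = 74.9 +0.287 +0.046 = 75.233 m.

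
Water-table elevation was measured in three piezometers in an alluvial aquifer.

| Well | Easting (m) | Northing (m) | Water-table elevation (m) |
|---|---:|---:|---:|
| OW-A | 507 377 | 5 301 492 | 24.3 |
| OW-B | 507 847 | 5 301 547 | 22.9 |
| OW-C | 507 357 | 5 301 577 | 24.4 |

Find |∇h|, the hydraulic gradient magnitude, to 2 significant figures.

With h = a·x + b·y + c and OW-A as origin, the differences give:
  470·a + 55·b = -1.4
  (-20)·a + 85·b = +0.1
Eliminate b (×85 and ×55, subtract): 41050·a = -124.50 → a = ∂h/∂x = -0.003033
Back-substitute: b = ∂h/∂y = +0.0004629.
|∇h| = √(-0.003033² + 0.0004629²) = 0.003068

0.0031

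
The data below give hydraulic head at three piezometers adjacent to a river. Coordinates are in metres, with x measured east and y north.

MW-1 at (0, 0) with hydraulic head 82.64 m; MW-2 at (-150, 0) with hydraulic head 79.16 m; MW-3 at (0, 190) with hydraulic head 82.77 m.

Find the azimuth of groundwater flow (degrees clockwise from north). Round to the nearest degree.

∂h/∂x = (79.16 − 82.64) / (-150 − 0) = +0.02320
∂h/∂y = (82.77 − 82.64) / (190 − 0) = +0.0006842
Flow direction (−∇h) has components (-0.02320 E, -0.0006842 N).
Azimuth = atan2(E, N) = atan2(-0.02320, -0.0006842) = 268.3° ≈ 268°.

268°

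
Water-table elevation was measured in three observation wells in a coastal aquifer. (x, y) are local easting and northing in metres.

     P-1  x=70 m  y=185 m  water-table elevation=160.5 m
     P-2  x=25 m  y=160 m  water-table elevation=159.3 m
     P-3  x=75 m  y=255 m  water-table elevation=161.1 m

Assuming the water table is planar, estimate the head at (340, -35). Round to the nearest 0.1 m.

With h = a·x + b·y + c and P-1 as origin, the differences give:
  (-45)·a + (-25)·b = -1.2
  5·a + 70·b = +0.6
Eliminate b (×70 and ×(-25), subtract): -3025·a = -69.00 → a = ∂h/∂x = +0.02281
Back-substitute: b = ∂h/∂y = +0.006942.
h(340, -35) = 160.5 + (+0.02281)·(270) + (+0.006942)·(-220) = 160.5 +6.159 -1.527 = 165.131 m.

165.1 m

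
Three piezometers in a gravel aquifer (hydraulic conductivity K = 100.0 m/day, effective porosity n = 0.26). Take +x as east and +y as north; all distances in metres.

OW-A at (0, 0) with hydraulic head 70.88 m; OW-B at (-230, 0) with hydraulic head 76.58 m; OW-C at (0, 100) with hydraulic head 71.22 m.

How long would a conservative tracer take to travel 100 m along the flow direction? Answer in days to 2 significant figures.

10 days

∂h/∂x = (76.58 − 70.88) / (-230 − 0) = -0.02478
∂h/∂y = (71.22 − 70.88) / (100 − 0) = +0.003400
|∇h| = √(-0.02478² + 0.003400²) = 0.02501
Seepage velocity v = K·i/n = 100.0 × 0.02501 / 0.26 = 9.619 m/day.
t = 100 / 9.619 = 10.4 days.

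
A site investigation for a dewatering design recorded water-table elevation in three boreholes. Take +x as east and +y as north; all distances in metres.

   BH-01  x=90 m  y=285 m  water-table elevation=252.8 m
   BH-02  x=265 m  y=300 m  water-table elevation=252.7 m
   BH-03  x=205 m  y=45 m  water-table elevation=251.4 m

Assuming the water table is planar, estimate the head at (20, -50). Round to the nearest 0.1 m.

Differences from BH-01: to BH-02 (Δx, Δy, Δh) = (175, 15, -0.1); to BH-03 = (115, -240, -1.4).
Determinant of the coordinate differences = 175·(-240) − 115·15 = -43725.
∂h/∂x = [(-0.1)·(-240) − (-1.4)·15] / -43725 = -0.001029
∂h/∂y = [175·(-1.4) − 115·(-0.1)] / -43725 = +0.005340
h(20, -50) = 252.8 + (-0.001029)·(-70) + (+0.005340)·(-335) = 252.8 +0.072 -1.789 = 251.083 m.

251.1 m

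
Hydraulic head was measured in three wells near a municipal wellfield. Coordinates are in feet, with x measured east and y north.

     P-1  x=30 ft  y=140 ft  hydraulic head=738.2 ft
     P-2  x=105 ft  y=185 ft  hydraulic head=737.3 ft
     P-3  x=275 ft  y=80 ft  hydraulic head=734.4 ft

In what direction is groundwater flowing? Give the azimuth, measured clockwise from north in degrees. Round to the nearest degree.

With h = a·x + b·y + c and P-1 as origin, the differences give:
  75·a + 45·b = -0.9
  245·a + (-60)·b = -3.8
Eliminate b (×(-60) and ×45, subtract): -15525·a = 225.00 → a = ∂h/∂x = -0.01449
Back-substitute: b = ∂h/∂y = +0.004155.
Flow direction (−∇h) has components (+0.01449 E, -0.004155 N).
Azimuth = atan2(E, N) = atan2(+0.01449, -0.004155) = 106.0° ≈ 106°.

106°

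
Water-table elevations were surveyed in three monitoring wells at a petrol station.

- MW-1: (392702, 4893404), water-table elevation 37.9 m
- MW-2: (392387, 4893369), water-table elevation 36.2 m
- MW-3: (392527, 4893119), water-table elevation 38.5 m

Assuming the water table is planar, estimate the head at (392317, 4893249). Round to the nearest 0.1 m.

36.5 m

With h = a·x + b·y + c and MW-1 as origin, the differences give:
  (-315)·a + (-35)·b = -1.7
  (-175)·a + (-285)·b = +0.6
Eliminate b (×(-285) and ×(-35), subtract): 83650·a = 505.50 → a = ∂h/∂x = +0.006043
Back-substitute: b = ∂h/∂y = -0.005816.
h(392317, 4893249) = 37.9 + (+0.006043)·(-385) + (-0.005816)·(-155) = 37.9 -2.327 +0.901 = 36.475 m.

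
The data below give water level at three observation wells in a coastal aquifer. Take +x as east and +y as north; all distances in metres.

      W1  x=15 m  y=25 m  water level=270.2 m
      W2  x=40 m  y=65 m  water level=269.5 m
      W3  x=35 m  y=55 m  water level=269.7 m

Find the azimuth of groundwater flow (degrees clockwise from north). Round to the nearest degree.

326°

With h = a·x + b·y + c and W1 as origin, the differences give:
  25·a + 40·b = -0.7
  20·a + 30·b = -0.5
Eliminate b (×30 and ×40, subtract): -50·a = -1.00 → a = ∂h/∂x = +0.02000
Back-substitute: b = ∂h/∂y = -0.03000.
Flow direction (−∇h) has components (-0.02000 E, +0.03000 N).
Azimuth = atan2(E, N) = atan2(-0.02000, +0.03000) = 326.3° ≈ 326°.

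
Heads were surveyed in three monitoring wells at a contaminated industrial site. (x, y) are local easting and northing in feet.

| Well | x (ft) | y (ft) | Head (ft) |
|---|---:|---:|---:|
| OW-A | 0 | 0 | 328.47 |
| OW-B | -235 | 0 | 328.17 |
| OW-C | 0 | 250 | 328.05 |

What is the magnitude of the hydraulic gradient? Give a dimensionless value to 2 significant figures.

∂h/∂x = (328.17 − 328.47) / (-235 − 0) = +0.001277
∂h/∂y = (328.05 − 328.47) / (250 − 0) = -0.001680
|∇h| = √(0.001277² + -0.001680²) = 0.00211

0.0021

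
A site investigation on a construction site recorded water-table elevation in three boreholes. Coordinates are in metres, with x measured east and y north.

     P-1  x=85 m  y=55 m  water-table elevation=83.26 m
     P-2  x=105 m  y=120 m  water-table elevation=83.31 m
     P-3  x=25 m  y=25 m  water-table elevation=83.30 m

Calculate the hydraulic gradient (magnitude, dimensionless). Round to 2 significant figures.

0.0017

With h = a·x + b·y + c and P-1 as origin, the differences give:
  20·a + 65·b = +0.05
  (-60)·a + (-30)·b = +0.04
Eliminate b (×(-30) and ×65, subtract): 3300·a = -4.100 → a = ∂h/∂x = -0.001242
Back-substitute: b = ∂h/∂y = +0.001152.
|∇h| = √(-0.001242² + 0.001152²) = 0.001694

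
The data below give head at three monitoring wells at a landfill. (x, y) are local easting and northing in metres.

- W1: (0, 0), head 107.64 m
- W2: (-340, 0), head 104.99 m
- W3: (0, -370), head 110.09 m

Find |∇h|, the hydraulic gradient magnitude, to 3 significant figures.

0.0102

∂h/∂x = (104.99 − 107.64) / (-340 − 0) = +0.007794
∂h/∂y = (110.09 − 107.64) / (-370 − 0) = -0.006622
|∇h| = √(0.007794² + -0.006622²) = 0.01023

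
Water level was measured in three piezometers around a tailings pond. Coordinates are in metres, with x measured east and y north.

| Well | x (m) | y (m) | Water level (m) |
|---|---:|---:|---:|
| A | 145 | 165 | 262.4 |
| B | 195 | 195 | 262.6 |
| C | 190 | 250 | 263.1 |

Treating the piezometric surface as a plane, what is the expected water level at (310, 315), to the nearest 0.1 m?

Differences from A: to B (Δx, Δy, Δh) = (50, 30, +0.2); to C = (45, 85, +0.7).
Solve a·Δx + b·Δy = Δh: det = 50·85 − 45·30 = 2900.
∂h/∂x = [(+0.2)·85 − (+0.7)·30] / 2900 = -0.001379
∂h/∂y = [50·(+0.7) − 45·(+0.2)] / 2900 = +0.008966
h(310, 315) = 262.4 + (-0.001379)·(165) + (+0.008966)·(150) = 262.4 -0.228 +1.345 = 263.517 m.

263.5 m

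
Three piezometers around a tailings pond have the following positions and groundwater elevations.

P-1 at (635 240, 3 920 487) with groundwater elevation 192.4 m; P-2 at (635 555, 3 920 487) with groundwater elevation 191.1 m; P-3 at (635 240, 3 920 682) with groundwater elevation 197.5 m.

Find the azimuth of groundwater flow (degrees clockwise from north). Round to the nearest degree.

∂h/∂x = (191.1 − 192.4) / (635555 − 635240) = -0.004127
∂h/∂y = (197.5 − 192.4) / (3920682 − 3920487) = +0.02615
Flow direction (−∇h) has components (+0.004127 E, -0.02615 N).
Azimuth = atan2(E, N) = atan2(+0.004127, -0.02615) = 171.0° ≈ 171°.

171°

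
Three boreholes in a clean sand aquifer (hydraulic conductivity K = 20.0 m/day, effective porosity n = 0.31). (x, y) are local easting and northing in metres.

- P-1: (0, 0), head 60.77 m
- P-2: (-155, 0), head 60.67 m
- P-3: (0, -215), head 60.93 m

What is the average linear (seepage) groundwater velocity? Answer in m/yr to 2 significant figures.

23 m/yr

∂h/∂x = (60.67 − 60.77) / (-155 − 0) = +0.0006452
∂h/∂y = (60.93 − 60.77) / (-215 − 0) = -0.0007442
|∇h| = √(0.0006452² + -0.0007442²) = 0.0009849
Seepage velocity v = K·i/n = 20.0 × 0.0009849 / 0.31 = 0.06354 m/day = 23.21 m/yr.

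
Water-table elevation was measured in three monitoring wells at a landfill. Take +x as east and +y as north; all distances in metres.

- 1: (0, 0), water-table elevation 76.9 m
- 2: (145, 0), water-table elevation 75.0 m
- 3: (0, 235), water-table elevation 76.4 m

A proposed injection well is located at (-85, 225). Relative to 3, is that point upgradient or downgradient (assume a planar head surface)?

∂h/∂x = (75.0 − 76.9) / (145 − 0) = -0.01310
∂h/∂y = (76.4 − 76.9) / (235 − 0) = -0.002128
Head at (-85, 225) = 76.9 + (-0.01310)·(-85) + (-0.002128)·(225) = 77.54 m.
That is higher than the 76.4 m at 3, so the point is upgradient.

upgradient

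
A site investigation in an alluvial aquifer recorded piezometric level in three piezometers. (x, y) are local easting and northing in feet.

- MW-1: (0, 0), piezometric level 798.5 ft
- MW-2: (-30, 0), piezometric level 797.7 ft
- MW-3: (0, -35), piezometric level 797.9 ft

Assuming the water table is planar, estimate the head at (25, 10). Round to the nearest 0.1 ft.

∂h/∂x = (797.7 − 798.5) / (-30 − 0) = +0.02667
∂h/∂y = (797.9 − 798.5) / (-35 − 0) = +0.01714
h(25, 10) = 798.5 + (+0.02667)·(25) + (+0.01714)·(10) = 798.5 +0.667 +0.171 = 799.338 ft.

799.3 ft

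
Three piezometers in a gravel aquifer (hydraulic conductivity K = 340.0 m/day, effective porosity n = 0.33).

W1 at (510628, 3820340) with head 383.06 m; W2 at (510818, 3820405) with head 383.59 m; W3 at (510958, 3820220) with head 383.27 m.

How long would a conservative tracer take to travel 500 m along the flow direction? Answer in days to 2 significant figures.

140 days

With h = a·x + b·y + c and W1 as origin, the differences give:
  190·a + 65·b = +0.53
  330·a + (-120)·b = +0.21
Eliminate b (×(-120) and ×65, subtract): -44250·a = -77.250 → a = ∂h/∂x = +0.001746
Back-substitute: b = ∂h/∂y = +0.003051.
|∇h| = √(0.001746² + 0.003051²) = 0.003515
Seepage velocity v = K·i/n = 340.0 × 0.003515 / 0.33 = 3.622 m/day.
t = 500 / 3.622 = 138 days.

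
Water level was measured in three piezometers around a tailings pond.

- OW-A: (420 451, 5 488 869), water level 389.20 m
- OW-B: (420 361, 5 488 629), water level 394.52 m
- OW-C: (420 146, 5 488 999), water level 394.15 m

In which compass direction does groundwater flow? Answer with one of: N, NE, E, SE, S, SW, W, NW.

With h = a·x + b·y + c and OW-A as origin, the differences give:
  (-90)·a + (-240)·b = +5.32
  (-305)·a + 130·b = +4.95
Eliminate b (×130 and ×(-240), subtract): -84900·a = 1879.600 → a = ∂h/∂x = -0.02214
Back-substitute: b = ∂h/∂y = -0.01386.
Flow = −∇h = (+0.02214 east, +0.01386 north), which points northeast.

NE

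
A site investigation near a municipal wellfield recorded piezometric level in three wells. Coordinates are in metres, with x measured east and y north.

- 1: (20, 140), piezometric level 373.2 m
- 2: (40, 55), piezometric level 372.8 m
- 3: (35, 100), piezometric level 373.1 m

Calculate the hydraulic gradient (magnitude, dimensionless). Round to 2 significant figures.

0.018

With h = a·x + b·y + c and 1 as origin, the differences give:
  20·a + (-85)·b = -0.4
  15·a + (-40)·b = -0.1
Eliminate b (×(-40) and ×(-85), subtract): 475·a = 7.50 → a = ∂h/∂x = +0.01579
Back-substitute: b = ∂h/∂y = +0.008421.
|∇h| = √(0.01579² + 0.008421²) = 0.0179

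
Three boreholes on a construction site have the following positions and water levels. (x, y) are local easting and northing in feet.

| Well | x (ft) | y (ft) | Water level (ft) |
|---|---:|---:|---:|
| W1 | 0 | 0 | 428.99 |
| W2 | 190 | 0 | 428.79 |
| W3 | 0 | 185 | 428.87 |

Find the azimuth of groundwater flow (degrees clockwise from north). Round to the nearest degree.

058°

∂h/∂x = (428.79 − 428.99) / (190 − 0) = -0.001053
∂h/∂y = (428.87 − 428.99) / (185 − 0) = -0.0006486
Flow direction (−∇h) has components (+0.001053 E, +0.0006486 N).
Azimuth = atan2(E, N) = atan2(+0.001053, +0.0006486) = 58.4° ≈ 058°.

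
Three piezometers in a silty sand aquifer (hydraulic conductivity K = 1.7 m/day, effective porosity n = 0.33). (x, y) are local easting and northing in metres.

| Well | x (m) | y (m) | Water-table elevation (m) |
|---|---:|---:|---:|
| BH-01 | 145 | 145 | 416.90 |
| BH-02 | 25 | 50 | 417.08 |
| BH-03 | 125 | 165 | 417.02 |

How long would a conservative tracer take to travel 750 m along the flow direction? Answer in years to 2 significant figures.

Three-point gradient (reference BH-01): Δ to BH-02 = (-120, -95, +0.18), Δ to BH-03 = (-20, 20, +0.12).
∂h/∂x = -0.003488, ∂h/∂y = +0.002512 (det = -4300).
|∇h| = √(-0.003488² + 0.002512²) = 0.004298
Seepage velocity v = K·i/n = 1.7 × 0.004298 / 0.33 = 0.02214 m/day.
t = 750 / 0.02214 = 3.388e+04 days = 92.8 years.

93 years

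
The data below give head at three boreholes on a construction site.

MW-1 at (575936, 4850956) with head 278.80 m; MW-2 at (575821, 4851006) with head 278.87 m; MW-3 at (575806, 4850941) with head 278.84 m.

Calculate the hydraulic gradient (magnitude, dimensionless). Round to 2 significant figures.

0.00066

Differences from MW-1: to MW-2 (Δx, Δy, Δh) = (-115, 50, +0.07); to MW-3 = (-130, -15, +0.04).
Determinant of the coordinate differences = (-115)·(-15) − (-130)·50 = 8225.
∂h/∂x = [(+0.07)·(-15) − (+0.04)·50] / 8225 = -0.0003708
∂h/∂y = [(-115)·(+0.04) − (-130)·(+0.07)] / 8225 = +0.0005471
|∇h| = √(-0.0003708² + 0.0005471²) = 0.0006609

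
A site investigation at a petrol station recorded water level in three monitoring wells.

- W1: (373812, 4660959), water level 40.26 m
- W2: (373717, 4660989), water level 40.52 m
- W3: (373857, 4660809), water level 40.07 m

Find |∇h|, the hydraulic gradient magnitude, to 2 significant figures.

0.0026

Differences from W1: to W2 (Δx, Δy, Δh) = (-95, 30, +0.26); to W3 = (45, -150, -0.19).
Solve a·Δx + b·Δy = Δh: det = (-95)·(-150) − 45·30 = 12900.
∂h/∂x = [(+0.26)·(-150) − (-0.19)·30] / 12900 = -0.002581
∂h/∂y = [(-95)·(-0.19) − 45·(+0.26)] / 12900 = +0.0004922
|∇h| = √(-0.002581² + 0.0004922²) = 0.002628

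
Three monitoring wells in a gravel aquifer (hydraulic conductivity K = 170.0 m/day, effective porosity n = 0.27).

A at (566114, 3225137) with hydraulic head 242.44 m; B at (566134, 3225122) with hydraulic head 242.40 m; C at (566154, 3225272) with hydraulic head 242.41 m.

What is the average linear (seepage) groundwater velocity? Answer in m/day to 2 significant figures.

1.1 m/day

Taking A as reference: B−A = (20, -15, -0.04); C−A = (40, 135, -0.03).
Determinant of the coordinate differences = 20·135 − 40·(-15) = 3300.
∂h/∂x = [(-0.04)·135 − (-0.03)·(-15)] / 3300 = -0.001773
∂h/∂y = [20·(-0.03) − 40·(-0.04)] / 3300 = +0.0003030
|∇h| = √(-0.001773² + 0.0003030²) = 0.001799
Seepage velocity v = K·i/n = 170.0 × 0.001799 / 0.27 = 1.133 m/day.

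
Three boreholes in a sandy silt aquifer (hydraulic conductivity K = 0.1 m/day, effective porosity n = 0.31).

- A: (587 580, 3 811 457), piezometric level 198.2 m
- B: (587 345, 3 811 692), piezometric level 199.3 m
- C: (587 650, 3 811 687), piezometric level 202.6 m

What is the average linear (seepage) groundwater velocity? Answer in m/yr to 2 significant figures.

With h = a·x + b·y + c and A as origin, the differences give:
  (-235)·a + 235·b = +1.1
  70·a + 230·b = +4.4
Eliminate b (×230 and ×235, subtract): -70500·a = -781.00 → a = ∂h/∂x = +0.01108
Back-substitute: b = ∂h/∂y = +0.01576.
|∇h| = √(0.01108² + 0.01576²) = 0.01927
Seepage velocity v = K·i/n = 0.1 × 0.01927 / 0.31 = 0.006216 m/day = 2.27 m/yr.

2.3 m/yr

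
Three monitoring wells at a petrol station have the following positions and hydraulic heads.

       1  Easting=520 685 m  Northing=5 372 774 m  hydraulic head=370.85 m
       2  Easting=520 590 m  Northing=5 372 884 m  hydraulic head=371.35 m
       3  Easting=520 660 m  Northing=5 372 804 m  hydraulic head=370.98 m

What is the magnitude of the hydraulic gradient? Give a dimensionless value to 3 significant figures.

Taking 1 as reference: 2−1 = (-95, 110, +0.50); 3−1 = (-25, 30, +0.13).
Determinant of the coordinate differences = (-95)·30 − (-25)·110 = -100.
∂h/∂x = [(+0.50)·30 − (+0.13)·110] / -100 = -0.007000
∂h/∂y = [(-95)·(+0.13) − (-25)·(+0.50)] / -100 = -0.001500
|∇h| = √(-0.007000² + -0.001500²) = 0.007159

0.00716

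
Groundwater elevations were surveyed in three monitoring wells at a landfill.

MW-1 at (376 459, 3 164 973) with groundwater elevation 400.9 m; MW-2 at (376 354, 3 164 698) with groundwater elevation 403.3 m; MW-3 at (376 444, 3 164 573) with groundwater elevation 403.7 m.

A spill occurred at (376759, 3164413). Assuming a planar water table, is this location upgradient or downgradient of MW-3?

downgradient

Differences from MW-1: to MW-2 (Δx, Δy, Δh) = (-105, -275, +2.4); to MW-3 = (-15, -400, +2.8).
Determinant of the coordinate differences = (-105)·(-400) − (-15)·(-275) = 37875.
∂h/∂x = [(+2.4)·(-400) − (+2.8)·(-275)] / 37875 = -0.005017
∂h/∂y = [(-105)·(+2.8) − (-15)·(+2.4)] / 37875 = -0.006812
Head at (376759, 3164413) = 400.9 + (-0.005017)·(300) + (-0.006812)·(-560) = 403.21 m.
That is lower than the 403.7 m at MW-3, so the point is downgradient.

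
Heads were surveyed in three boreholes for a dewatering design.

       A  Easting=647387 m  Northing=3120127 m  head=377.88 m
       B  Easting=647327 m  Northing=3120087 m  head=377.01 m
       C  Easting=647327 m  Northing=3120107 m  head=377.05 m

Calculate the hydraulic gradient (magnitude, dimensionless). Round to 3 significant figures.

With h = a·x + b·y + c and A as origin, the differences give:
  (-60)·a + (-40)·b = -0.87
  (-60)·a + (-20)·b = -0.83
Eliminate b (×(-20) and ×(-40), subtract): -1200·a = -15.800 → a = ∂h/∂x = +0.01317
Back-substitute: b = ∂h/∂y = +0.002000.
|∇h| = √(0.01317² + 0.002000²) = 0.01332

0.0133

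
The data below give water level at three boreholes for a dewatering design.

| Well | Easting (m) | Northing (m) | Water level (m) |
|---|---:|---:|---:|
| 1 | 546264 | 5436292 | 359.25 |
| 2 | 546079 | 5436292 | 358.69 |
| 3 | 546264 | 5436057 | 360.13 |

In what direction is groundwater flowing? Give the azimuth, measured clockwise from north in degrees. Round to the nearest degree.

321°

∂h/∂x = (358.69 − 359.25) / (546079 − 546264) = +0.003027
∂h/∂y = (360.13 − 359.25) / (5436057 − 5436292) = -0.003745
Flow direction (−∇h) has components (-0.003027 E, +0.003745 N).
Azimuth = atan2(E, N) = atan2(-0.003027, +0.003745) = 321.0° ≈ 321°.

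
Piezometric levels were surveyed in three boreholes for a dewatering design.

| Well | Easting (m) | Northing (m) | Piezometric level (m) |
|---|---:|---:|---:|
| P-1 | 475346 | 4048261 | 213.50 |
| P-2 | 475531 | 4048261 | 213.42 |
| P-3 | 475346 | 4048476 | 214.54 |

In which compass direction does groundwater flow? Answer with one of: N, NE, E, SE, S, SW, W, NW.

∂h/∂x = (213.42 − 213.50) / (475531 − 475346) = -0.0004324
∂h/∂y = (214.54 − 213.50) / (4048476 − 4048261) = +0.004837
Flow = −∇h = (+0.0004324 east, -0.004837 north), which points south.

S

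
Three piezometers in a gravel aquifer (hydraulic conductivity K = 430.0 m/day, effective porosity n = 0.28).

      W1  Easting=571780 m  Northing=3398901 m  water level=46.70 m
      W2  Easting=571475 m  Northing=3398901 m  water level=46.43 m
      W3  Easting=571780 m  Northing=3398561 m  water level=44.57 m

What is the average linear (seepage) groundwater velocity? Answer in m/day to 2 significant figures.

∂h/∂x = (46.43 − 46.70) / (571475 − 571780) = +0.0008852
∂h/∂y = (44.57 − 46.70) / (3398561 − 3398901) = +0.006265
|∇h| = √(0.0008852² + 0.006265²) = 0.006327
Seepage velocity v = K·i/n = 430.0 × 0.006327 / 0.28 = 9.716 m/day.

9.7 m/day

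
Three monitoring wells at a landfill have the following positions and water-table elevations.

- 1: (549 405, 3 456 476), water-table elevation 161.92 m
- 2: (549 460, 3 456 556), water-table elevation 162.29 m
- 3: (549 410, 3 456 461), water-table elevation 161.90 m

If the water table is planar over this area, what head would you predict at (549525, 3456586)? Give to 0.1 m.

162.6 m

Three-point gradient (reference 1): Δ to 2 = (55, 80, +0.37), Δ to 3 = (5, -15, -0.02).
∂h/∂x = +0.003224, ∂h/∂y = +0.002408 (det = -1225).
h(549525, 3456586) = 161.92 + (+0.003224)·(120) + (+0.002408)·(110) = 161.92 +0.387 +0.265 = 162.572 m.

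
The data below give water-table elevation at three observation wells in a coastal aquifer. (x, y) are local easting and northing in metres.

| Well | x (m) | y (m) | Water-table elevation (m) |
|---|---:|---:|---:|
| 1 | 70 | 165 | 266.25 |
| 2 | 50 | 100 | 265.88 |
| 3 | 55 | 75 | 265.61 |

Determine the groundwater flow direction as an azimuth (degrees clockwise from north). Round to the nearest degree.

131°

With h = a·x + b·y + c and 1 as origin, the differences give:
  (-20)·a + (-65)·b = -0.37
  (-15)·a + (-90)·b = -0.64
Eliminate b (×(-90) and ×(-65), subtract): 825·a = -8.300 → a = ∂h/∂x = -0.01006
Back-substitute: b = ∂h/∂y = +0.008788.
Flow direction (−∇h) has components (+0.01006 E, -0.008788 N).
Azimuth = atan2(E, N) = atan2(+0.01006, -0.008788) = 131.1° ≈ 131°.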